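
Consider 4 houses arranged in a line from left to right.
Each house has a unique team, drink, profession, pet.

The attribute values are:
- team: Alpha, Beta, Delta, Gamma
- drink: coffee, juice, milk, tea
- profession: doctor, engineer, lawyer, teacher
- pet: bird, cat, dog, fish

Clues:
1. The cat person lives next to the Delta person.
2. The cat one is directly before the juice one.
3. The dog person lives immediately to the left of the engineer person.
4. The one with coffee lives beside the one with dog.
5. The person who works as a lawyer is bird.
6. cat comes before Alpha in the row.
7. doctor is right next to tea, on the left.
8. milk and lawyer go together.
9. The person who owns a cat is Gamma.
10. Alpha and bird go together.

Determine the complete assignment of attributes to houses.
Solution:

House | Team | Drink | Profession | Pet
---------------------------------------
  1   | Gamma | coffee | teacher | cat
  2   | Delta | juice | doctor | dog
  3   | Beta | tea | engineer | fish
  4   | Alpha | milk | lawyer | bird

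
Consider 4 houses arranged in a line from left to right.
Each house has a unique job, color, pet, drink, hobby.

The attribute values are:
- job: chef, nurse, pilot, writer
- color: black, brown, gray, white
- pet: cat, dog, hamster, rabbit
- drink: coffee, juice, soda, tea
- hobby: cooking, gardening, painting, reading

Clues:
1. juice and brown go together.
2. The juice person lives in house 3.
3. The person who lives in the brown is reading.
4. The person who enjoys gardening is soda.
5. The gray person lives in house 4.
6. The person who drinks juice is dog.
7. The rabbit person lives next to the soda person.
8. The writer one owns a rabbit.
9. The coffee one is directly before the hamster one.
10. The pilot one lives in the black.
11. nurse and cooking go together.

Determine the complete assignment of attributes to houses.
Solution:

House | Job | Color | Pet | Drink | Hobby
-----------------------------------------
  1   | writer | white | rabbit | coffee | painting
  2   | pilot | black | hamster | soda | gardening
  3   | chef | brown | dog | juice | reading
  4   | nurse | gray | cat | tea | cooking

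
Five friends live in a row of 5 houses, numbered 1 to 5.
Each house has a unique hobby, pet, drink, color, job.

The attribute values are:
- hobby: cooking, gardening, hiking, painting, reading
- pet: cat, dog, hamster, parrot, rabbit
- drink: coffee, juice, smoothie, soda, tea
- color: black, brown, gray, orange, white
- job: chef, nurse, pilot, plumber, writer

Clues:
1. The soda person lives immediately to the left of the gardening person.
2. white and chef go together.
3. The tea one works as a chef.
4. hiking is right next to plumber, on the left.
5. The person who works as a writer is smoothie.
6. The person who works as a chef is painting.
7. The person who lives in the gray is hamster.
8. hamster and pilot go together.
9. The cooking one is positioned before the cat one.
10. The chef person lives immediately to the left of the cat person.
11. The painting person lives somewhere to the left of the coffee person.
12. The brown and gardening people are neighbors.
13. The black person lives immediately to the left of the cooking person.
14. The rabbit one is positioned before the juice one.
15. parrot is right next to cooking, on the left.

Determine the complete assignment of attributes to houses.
Solution:

House | Hobby | Pet | Drink | Color | Job
-----------------------------------------
  1   | hiking | parrot | smoothie | black | writer
  2   | cooking | rabbit | soda | brown | plumber
  3   | gardening | hamster | juice | gray | pilot
  4   | painting | dog | tea | white | chef
  5   | reading | cat | coffee | orange | nurse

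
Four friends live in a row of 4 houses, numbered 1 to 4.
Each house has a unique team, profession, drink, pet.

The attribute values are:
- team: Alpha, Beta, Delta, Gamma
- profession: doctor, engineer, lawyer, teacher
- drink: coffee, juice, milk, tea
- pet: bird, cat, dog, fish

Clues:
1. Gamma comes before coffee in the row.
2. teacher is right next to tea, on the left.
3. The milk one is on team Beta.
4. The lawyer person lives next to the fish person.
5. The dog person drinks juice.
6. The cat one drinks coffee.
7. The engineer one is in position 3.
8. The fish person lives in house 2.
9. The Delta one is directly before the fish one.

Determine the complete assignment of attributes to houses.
Solution:

House | Team | Profession | Drink | Pet
---------------------------------------
  1   | Delta | lawyer | juice | dog
  2   | Beta | teacher | milk | fish
  3   | Gamma | engineer | tea | bird
  4   | Alpha | doctor | coffee | cat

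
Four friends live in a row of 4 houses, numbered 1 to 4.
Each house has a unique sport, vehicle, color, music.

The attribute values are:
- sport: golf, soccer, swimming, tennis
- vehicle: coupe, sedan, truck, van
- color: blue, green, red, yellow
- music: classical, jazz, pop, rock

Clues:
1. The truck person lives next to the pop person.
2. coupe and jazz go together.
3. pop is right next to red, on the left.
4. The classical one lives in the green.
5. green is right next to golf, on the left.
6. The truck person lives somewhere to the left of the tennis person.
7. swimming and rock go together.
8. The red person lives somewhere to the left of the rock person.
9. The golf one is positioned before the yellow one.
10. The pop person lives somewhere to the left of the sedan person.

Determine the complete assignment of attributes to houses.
Solution:

House | Sport | Vehicle | Color | Music
---------------------------------------
  1   | soccer | truck | green | classical
  2   | golf | van | blue | pop
  3   | tennis | coupe | red | jazz
  4   | swimming | sedan | yellow | rock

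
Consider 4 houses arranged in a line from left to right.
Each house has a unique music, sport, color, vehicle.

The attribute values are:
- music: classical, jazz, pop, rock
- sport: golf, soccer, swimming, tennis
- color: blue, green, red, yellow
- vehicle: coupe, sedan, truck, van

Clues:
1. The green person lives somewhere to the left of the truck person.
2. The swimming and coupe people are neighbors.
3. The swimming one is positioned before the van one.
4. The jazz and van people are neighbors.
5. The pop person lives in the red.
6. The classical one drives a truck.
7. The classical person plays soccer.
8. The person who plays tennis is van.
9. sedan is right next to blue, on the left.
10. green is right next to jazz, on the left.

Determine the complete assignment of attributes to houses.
Solution:

House | Music | Sport | Color | Vehicle
---------------------------------------
  1   | rock | swimming | green | sedan
  2   | jazz | golf | blue | coupe
  3   | pop | tennis | red | van
  4   | classical | soccer | yellow | truck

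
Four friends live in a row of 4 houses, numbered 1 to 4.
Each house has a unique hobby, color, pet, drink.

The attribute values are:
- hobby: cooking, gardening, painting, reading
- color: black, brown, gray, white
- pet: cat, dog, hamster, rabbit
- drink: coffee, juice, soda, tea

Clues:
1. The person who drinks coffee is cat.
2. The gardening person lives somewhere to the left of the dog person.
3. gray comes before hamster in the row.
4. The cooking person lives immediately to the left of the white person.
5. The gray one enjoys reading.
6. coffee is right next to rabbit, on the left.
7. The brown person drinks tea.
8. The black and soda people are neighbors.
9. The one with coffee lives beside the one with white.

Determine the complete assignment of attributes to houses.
Solution:

House | Hobby | Color | Pet | Drink
-----------------------------------
  1   | cooking | black | cat | coffee
  2   | gardening | white | rabbit | soda
  3   | reading | gray | dog | juice
  4   | painting | brown | hamster | tea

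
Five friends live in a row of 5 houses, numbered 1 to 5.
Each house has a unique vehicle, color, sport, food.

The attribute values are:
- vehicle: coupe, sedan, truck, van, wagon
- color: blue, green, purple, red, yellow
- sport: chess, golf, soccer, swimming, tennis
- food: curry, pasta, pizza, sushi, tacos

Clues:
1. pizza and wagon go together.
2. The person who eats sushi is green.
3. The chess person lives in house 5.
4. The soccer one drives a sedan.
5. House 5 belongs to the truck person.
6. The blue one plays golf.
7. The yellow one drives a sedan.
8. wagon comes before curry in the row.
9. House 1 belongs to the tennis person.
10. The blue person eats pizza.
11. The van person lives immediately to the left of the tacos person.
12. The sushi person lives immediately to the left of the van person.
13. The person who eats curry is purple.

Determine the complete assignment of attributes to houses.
Solution:

House | Vehicle | Color | Sport | Food
--------------------------------------
  1   | coupe | green | tennis | sushi
  2   | van | red | swimming | pasta
  3   | sedan | yellow | soccer | tacos
  4   | wagon | blue | golf | pizza
  5   | truck | purple | chess | curry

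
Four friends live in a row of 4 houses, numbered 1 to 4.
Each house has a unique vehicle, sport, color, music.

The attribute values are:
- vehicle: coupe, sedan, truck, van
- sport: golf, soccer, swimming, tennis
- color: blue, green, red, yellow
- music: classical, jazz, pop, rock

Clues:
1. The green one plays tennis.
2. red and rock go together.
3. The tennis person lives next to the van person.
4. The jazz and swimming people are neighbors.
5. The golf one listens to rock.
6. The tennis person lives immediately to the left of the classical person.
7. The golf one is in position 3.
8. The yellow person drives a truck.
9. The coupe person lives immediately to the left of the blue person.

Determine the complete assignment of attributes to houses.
Solution:

House | Vehicle | Sport | Color | Music
---------------------------------------
  1   | coupe | tennis | green | jazz
  2   | van | swimming | blue | classical
  3   | sedan | golf | red | rock
  4   | truck | soccer | yellow | pop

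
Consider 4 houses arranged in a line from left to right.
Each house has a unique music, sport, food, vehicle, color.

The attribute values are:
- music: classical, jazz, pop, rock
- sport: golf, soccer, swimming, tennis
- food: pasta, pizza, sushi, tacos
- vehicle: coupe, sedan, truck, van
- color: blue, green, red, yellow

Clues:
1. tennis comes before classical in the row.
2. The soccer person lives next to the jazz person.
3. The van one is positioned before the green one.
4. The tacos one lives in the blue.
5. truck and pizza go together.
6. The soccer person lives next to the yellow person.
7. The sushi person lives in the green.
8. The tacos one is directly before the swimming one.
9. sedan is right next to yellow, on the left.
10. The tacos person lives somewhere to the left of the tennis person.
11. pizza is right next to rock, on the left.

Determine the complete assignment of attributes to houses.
Solution:

House | Music | Sport | Food | Vehicle | Color
----------------------------------------------
  1   | pop | soccer | tacos | sedan | blue
  2   | jazz | swimming | pizza | truck | yellow
  3   | rock | tennis | pasta | van | red
  4   | classical | golf | sushi | coupe | green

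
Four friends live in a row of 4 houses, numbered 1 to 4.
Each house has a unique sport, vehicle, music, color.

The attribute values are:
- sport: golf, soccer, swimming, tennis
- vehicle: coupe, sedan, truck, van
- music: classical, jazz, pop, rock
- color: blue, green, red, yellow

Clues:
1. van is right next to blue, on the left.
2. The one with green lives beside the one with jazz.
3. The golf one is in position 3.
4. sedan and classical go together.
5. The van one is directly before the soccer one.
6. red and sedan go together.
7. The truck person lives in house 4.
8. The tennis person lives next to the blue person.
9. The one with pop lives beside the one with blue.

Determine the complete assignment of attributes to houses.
Solution:

House | Sport | Vehicle | Music | Color
---------------------------------------
  1   | tennis | van | pop | green
  2   | soccer | coupe | jazz | blue
  3   | golf | sedan | classical | red
  4   | swimming | truck | rock | yellow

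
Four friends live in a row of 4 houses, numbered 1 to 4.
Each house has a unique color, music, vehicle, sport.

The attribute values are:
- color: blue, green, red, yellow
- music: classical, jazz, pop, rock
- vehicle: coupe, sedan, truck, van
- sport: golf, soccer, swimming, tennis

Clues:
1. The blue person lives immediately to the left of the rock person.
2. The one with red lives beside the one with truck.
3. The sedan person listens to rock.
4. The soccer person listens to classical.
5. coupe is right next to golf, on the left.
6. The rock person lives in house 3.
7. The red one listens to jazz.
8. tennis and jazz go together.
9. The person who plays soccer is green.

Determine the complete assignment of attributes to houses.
Solution:

House | Color | Music | Vehicle | Sport
---------------------------------------
  1   | red | jazz | coupe | tennis
  2   | blue | pop | truck | golf
  3   | yellow | rock | sedan | swimming
  4   | green | classical | van | soccer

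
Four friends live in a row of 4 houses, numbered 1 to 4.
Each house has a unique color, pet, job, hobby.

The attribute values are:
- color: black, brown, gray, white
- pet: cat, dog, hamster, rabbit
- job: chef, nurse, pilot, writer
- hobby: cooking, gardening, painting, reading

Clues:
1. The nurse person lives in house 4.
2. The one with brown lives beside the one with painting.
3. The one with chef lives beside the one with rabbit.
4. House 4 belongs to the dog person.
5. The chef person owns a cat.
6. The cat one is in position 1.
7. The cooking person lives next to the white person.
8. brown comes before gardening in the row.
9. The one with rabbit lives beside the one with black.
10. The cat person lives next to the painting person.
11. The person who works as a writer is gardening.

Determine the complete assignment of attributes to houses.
Solution:

House | Color | Pet | Job | Hobby
---------------------------------
  1   | brown | cat | chef | cooking
  2   | white | rabbit | pilot | painting
  3   | black | hamster | writer | gardening
  4   | gray | dog | nurse | reading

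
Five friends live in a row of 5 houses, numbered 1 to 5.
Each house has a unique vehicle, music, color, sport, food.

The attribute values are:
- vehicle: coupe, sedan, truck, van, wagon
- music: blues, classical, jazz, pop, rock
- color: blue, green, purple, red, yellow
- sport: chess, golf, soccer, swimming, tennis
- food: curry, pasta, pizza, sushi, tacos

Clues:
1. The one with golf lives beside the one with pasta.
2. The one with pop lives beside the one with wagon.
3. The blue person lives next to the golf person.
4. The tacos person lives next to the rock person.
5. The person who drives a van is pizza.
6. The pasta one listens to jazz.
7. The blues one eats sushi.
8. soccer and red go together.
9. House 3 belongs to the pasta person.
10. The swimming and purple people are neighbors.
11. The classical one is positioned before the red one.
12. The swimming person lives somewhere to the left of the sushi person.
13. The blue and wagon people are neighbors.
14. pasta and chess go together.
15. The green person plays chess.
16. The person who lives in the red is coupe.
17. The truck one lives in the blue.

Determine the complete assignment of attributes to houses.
Solution:

House | Vehicle | Music | Color | Sport | Food
----------------------------------------------
  1   | truck | pop | blue | swimming | tacos
  2   | wagon | rock | purple | golf | curry
  3   | sedan | jazz | green | chess | pasta
  4   | van | classical | yellow | tennis | pizza
  5   | coupe | blues | red | soccer | sushi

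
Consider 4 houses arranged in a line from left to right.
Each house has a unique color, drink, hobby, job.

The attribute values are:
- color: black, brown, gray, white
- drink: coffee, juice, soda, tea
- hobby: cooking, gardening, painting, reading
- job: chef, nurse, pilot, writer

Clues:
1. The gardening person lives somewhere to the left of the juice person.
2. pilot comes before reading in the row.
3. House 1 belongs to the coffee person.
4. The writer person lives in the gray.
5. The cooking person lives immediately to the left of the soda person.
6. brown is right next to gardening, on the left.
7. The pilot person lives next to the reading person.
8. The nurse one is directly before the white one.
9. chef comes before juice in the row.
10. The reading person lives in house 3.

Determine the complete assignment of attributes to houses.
Solution:

House | Color | Drink | Hobby | Job
-----------------------------------
  1   | brown | coffee | cooking | nurse
  2   | white | soda | gardening | pilot
  3   | black | tea | reading | chef
  4   | gray | juice | painting | writer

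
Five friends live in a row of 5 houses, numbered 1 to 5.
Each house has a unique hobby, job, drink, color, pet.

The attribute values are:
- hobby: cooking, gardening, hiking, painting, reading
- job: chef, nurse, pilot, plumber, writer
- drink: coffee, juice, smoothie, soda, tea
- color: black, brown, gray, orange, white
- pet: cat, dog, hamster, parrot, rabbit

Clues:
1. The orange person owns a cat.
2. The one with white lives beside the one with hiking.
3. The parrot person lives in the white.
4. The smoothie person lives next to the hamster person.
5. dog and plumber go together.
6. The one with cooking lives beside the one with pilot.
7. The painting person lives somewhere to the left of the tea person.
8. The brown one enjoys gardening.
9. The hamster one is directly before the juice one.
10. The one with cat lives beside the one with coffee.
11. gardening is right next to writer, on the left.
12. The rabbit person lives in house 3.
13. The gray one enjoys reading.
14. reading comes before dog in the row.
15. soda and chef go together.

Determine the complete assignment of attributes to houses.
Solution:

House | Hobby | Job | Drink | Color | Pet
-----------------------------------------
  1   | cooking | nurse | smoothie | orange | cat
  2   | gardening | pilot | coffee | brown | hamster
  3   | reading | writer | juice | gray | rabbit
  4   | painting | chef | soda | white | parrot
  5   | hiking | plumber | tea | black | dog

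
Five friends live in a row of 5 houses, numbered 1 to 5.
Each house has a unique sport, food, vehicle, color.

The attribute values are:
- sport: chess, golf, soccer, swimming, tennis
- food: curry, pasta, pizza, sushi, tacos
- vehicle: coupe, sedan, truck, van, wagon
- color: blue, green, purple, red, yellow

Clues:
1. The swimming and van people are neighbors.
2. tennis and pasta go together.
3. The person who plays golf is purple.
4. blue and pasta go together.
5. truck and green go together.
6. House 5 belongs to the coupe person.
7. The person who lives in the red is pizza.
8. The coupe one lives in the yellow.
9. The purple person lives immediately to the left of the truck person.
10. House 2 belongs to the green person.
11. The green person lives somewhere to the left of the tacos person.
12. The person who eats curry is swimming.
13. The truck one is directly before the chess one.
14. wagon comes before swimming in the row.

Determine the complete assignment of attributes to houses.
Solution:

House | Sport | Food | Vehicle | Color
--------------------------------------
  1   | golf | sushi | wagon | purple
  2   | swimming | curry | truck | green
  3   | chess | pizza | van | red
  4   | tennis | pasta | sedan | blue
  5   | soccer | tacos | coupe | yellow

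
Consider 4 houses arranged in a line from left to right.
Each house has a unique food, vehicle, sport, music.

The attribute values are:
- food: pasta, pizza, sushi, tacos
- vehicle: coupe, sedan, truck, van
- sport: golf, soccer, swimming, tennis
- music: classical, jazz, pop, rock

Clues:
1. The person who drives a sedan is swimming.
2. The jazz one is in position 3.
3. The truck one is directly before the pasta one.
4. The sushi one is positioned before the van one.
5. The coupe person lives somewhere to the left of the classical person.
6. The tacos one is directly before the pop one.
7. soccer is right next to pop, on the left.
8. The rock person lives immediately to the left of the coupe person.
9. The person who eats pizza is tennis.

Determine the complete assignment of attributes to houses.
Solution:

House | Food | Vehicle | Sport | Music
--------------------------------------
  1   | tacos | truck | soccer | rock
  2   | pasta | coupe | golf | pop
  3   | sushi | sedan | swimming | jazz
  4   | pizza | van | tennis | classical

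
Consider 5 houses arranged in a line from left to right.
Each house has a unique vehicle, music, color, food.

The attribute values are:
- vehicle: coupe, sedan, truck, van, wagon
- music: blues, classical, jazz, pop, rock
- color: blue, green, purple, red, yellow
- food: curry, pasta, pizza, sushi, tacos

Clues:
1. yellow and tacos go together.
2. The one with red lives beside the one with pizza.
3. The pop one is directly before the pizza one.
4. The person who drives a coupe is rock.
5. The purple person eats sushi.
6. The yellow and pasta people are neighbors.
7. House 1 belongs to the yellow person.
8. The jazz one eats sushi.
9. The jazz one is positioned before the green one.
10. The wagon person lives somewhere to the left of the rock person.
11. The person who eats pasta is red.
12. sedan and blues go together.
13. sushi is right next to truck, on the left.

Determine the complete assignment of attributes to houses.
Solution:

House | Vehicle | Music | Color | Food
--------------------------------------
  1   | sedan | blues | yellow | tacos
  2   | wagon | pop | red | pasta
  3   | coupe | rock | blue | pizza
  4   | van | jazz | purple | sushi
  5   | truck | classical | green | curry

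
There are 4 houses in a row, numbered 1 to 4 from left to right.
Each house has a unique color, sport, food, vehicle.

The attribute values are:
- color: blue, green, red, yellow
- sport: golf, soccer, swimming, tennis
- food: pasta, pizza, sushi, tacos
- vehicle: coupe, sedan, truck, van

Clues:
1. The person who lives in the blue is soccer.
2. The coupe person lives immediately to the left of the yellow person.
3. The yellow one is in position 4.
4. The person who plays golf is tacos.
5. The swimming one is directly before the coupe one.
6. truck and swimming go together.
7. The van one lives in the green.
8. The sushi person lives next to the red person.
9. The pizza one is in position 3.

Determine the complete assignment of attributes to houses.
Solution:

House | Color | Sport | Food | Vehicle
--------------------------------------
  1   | green | tennis | sushi | van
  2   | red | swimming | pasta | truck
  3   | blue | soccer | pizza | coupe
  4   | yellow | golf | tacos | sedan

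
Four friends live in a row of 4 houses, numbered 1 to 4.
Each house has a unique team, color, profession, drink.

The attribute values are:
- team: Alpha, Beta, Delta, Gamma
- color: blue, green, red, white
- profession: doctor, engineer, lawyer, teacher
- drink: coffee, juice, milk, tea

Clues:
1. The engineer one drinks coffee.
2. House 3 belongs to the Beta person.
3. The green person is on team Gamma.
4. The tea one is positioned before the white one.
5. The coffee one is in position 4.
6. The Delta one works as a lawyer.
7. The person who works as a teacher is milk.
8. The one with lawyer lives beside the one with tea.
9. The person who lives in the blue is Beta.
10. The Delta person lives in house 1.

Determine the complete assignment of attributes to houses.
Solution:

House | Team | Color | Profession | Drink
-----------------------------------------
  1   | Delta | red | lawyer | juice
  2   | Gamma | green | doctor | tea
  3   | Beta | blue | teacher | milk
  4   | Alpha | white | engineer | coffee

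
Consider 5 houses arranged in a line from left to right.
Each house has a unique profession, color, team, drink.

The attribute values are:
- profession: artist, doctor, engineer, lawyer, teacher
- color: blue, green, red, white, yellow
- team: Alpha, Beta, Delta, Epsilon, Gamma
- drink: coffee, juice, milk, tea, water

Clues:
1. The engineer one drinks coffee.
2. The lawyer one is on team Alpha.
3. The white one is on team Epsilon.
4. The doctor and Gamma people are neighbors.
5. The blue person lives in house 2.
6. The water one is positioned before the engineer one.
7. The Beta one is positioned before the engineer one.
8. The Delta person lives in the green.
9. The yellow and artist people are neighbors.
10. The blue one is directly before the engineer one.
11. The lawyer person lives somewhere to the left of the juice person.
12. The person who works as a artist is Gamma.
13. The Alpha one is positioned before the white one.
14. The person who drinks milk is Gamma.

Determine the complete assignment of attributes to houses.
Solution:

House | Profession | Color | Team | Drink
-----------------------------------------
  1   | doctor | yellow | Beta | water
  2   | artist | blue | Gamma | milk
  3   | engineer | green | Delta | coffee
  4   | lawyer | red | Alpha | tea
  5   | teacher | white | Epsilon | juice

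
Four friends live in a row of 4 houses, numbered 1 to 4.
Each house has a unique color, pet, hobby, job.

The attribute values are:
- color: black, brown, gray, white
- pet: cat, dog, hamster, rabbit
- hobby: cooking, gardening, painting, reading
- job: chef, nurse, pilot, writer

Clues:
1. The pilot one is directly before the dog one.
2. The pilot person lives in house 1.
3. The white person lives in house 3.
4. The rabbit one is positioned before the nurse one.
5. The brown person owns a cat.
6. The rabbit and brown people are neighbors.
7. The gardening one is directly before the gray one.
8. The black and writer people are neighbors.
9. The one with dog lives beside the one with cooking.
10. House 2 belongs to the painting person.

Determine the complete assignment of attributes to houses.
Solution:

House | Color | Pet | Hobby | Job
---------------------------------
  1   | black | hamster | gardening | pilot
  2   | gray | dog | painting | writer
  3   | white | rabbit | cooking | chef
  4   | brown | cat | reading | nurse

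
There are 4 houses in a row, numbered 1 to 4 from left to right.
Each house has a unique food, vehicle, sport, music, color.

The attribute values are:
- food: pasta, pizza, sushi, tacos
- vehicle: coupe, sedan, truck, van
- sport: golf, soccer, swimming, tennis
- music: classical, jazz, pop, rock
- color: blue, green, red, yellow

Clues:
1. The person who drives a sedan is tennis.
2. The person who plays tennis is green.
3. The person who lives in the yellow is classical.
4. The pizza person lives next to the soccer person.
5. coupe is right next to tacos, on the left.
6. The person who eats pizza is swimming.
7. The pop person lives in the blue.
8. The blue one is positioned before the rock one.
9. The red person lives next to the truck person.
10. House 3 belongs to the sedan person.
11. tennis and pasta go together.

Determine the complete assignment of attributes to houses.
Solution:

House | Food | Vehicle | Sport | Music | Color
----------------------------------------------
  1   | pizza | coupe | swimming | jazz | red
  2   | tacos | truck | soccer | pop | blue
  3   | pasta | sedan | tennis | rock | green
  4   | sushi | van | golf | classical | yellow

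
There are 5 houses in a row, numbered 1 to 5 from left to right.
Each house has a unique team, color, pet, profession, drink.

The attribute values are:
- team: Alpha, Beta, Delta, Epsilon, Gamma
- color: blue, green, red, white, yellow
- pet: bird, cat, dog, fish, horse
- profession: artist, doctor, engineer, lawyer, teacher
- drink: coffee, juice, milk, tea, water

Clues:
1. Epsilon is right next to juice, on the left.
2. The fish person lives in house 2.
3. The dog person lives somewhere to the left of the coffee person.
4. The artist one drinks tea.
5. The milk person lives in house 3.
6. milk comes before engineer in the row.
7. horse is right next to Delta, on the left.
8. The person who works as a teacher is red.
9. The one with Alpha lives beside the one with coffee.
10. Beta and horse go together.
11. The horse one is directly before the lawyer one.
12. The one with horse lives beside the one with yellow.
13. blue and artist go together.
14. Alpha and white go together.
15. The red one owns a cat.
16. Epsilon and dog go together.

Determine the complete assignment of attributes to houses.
Solution:

House | Team | Color | Pet | Profession | Drink
-----------------------------------------------
  1   | Beta | blue | horse | artist | tea
  2   | Delta | yellow | fish | lawyer | water
  3   | Epsilon | green | dog | doctor | milk
  4   | Alpha | white | bird | engineer | juice
  5   | Gamma | red | cat | teacher | coffee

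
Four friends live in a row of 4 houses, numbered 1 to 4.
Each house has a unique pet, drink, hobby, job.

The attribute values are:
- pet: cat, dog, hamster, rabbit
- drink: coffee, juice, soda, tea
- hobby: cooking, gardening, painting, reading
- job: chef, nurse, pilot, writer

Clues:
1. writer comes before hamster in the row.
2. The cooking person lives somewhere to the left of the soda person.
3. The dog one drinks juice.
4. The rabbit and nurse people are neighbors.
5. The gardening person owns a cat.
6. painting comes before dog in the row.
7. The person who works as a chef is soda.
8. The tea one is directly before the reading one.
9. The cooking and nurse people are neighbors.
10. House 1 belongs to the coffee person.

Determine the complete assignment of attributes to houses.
Solution:

House | Pet | Drink | Hobby | Job
---------------------------------
  1   | rabbit | coffee | cooking | writer
  2   | hamster | tea | painting | nurse
  3   | dog | juice | reading | pilot
  4   | cat | soda | gardening | chef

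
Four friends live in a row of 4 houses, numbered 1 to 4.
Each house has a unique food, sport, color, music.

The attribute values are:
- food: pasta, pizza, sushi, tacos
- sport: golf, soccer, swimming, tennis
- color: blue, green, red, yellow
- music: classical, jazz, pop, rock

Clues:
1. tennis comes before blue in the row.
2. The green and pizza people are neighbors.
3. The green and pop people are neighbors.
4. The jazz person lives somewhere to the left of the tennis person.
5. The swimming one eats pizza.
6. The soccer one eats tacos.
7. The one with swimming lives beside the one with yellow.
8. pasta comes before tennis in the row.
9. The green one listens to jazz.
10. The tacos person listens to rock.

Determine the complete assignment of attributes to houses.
Solution:

House | Food | Sport | Color | Music
------------------------------------
  1   | pasta | golf | green | jazz
  2   | pizza | swimming | red | pop
  3   | sushi | tennis | yellow | classical
  4   | tacos | soccer | blue | rock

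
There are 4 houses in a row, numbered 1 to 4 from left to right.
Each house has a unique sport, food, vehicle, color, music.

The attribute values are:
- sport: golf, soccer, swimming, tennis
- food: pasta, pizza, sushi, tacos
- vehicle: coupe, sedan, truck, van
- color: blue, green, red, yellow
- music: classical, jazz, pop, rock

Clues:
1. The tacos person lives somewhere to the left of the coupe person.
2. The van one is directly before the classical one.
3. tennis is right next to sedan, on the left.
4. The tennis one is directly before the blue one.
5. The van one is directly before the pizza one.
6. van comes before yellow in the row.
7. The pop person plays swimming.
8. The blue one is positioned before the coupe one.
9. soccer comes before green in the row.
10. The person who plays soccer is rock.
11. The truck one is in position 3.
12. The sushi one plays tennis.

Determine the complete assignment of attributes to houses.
Solution:

House | Sport | Food | Vehicle | Color | Music
----------------------------------------------
  1   | tennis | sushi | van | red | jazz
  2   | golf | pizza | sedan | blue | classical
  3   | soccer | tacos | truck | yellow | rock
  4   | swimming | pasta | coupe | green | pop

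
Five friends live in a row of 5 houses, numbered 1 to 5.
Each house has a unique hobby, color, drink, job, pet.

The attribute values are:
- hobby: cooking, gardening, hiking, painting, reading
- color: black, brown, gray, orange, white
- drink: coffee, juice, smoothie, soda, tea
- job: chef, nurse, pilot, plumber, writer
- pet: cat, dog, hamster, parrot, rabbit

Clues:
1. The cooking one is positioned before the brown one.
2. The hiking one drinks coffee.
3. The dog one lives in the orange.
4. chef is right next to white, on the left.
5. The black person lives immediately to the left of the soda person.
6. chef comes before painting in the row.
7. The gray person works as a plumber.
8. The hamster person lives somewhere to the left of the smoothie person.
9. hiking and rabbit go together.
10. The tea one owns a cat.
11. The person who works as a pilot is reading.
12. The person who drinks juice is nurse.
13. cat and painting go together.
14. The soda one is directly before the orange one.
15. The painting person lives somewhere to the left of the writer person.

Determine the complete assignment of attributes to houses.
Solution:

House | Hobby | Color | Drink | Job | Pet
-----------------------------------------
  1   | hiking | black | coffee | chef | rabbit
  2   | reading | white | soda | pilot | hamster
  3   | cooking | orange | juice | nurse | dog
  4   | painting | gray | tea | plumber | cat
  5   | gardening | brown | smoothie | writer | parrot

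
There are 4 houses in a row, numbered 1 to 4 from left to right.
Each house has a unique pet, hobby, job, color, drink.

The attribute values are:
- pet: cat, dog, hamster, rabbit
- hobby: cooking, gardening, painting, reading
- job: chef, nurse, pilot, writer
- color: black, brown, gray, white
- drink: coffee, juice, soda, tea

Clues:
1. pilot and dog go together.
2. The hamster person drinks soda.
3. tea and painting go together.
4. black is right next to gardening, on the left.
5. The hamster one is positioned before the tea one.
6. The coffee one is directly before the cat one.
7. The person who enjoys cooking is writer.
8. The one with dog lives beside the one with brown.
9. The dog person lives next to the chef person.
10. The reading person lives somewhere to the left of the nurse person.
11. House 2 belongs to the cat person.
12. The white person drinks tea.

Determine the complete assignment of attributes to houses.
Solution:

House | Pet | Hobby | Job | Color | Drink
-----------------------------------------
  1   | dog | reading | pilot | black | coffee
  2   | cat | gardening | chef | brown | juice
  3   | hamster | cooking | writer | gray | soda
  4   | rabbit | painting | nurse | white | tea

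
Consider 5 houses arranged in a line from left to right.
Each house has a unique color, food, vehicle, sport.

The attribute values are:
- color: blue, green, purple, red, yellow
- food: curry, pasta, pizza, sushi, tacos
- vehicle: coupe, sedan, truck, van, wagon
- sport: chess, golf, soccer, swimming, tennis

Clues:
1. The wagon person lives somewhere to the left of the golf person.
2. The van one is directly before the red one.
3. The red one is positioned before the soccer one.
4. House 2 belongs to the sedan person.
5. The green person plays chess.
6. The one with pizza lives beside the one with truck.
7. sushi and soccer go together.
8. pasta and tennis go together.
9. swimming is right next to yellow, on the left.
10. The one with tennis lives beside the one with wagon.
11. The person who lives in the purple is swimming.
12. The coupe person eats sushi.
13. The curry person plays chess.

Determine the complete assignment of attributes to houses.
Solution:

House | Color | Food | Vehicle | Sport
--------------------------------------
  1   | green | curry | van | chess
  2   | red | pasta | sedan | tennis
  3   | purple | pizza | wagon | swimming
  4   | yellow | tacos | truck | golf
  5   | blue | sushi | coupe | soccer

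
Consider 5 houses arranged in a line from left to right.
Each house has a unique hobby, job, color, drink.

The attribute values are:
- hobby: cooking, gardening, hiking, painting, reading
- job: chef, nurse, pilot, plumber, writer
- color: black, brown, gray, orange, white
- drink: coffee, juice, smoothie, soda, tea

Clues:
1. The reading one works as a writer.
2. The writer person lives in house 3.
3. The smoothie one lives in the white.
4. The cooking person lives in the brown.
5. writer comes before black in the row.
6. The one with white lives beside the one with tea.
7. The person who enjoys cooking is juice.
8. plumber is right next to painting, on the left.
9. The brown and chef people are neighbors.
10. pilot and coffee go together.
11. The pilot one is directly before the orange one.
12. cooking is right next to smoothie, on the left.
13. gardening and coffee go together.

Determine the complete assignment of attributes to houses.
Solution:

House | Hobby | Job | Color | Drink
-----------------------------------
  1   | cooking | plumber | brown | juice
  2   | painting | chef | white | smoothie
  3   | reading | writer | gray | tea
  4   | gardening | pilot | black | coffee
  5   | hiking | nurse | orange | soda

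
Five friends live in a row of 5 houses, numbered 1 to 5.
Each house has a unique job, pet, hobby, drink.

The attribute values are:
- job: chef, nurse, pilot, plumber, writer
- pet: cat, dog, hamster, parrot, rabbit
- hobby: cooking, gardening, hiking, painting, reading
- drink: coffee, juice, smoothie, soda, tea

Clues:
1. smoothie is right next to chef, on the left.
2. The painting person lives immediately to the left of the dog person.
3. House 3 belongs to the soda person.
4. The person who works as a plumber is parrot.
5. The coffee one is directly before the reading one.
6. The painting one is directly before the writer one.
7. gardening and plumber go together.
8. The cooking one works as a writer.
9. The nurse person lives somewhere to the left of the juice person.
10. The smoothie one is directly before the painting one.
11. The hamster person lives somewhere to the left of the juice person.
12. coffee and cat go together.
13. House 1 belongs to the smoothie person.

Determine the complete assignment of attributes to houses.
Solution:

House | Job | Pet | Hobby | Drink
---------------------------------
  1   | plumber | parrot | gardening | smoothie
  2   | chef | hamster | painting | tea
  3   | writer | dog | cooking | soda
  4   | nurse | cat | hiking | coffee
  5   | pilot | rabbit | reading | juice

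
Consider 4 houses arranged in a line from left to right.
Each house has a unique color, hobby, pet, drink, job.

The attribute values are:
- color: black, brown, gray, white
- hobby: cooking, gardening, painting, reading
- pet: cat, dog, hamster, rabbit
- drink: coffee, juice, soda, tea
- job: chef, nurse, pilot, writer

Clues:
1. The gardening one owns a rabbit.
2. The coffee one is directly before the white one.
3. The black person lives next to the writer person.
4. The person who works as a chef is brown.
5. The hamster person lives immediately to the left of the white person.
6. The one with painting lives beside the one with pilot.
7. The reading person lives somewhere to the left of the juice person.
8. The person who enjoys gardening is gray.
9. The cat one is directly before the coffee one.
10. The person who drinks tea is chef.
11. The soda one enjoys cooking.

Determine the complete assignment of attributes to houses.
Solution:

House | Color | Hobby | Pet | Drink | Job
-----------------------------------------
  1   | brown | painting | cat | tea | chef
  2   | black | reading | hamster | coffee | pilot
  3   | white | cooking | dog | soda | writer
  4   | gray | gardening | rabbit | juice | nurse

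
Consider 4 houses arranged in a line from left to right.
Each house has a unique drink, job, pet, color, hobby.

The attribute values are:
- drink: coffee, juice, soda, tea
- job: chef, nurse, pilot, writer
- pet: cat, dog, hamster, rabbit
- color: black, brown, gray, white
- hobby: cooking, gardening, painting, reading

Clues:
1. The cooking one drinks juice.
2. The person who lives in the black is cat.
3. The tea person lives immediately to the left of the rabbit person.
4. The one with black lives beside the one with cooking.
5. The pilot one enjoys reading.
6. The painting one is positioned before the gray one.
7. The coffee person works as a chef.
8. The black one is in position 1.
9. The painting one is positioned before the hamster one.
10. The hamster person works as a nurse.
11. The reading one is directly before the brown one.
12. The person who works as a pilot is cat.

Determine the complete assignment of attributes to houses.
Solution:

House | Drink | Job | Pet | Color | Hobby
-----------------------------------------
  1   | tea | pilot | cat | black | reading
  2   | juice | writer | rabbit | brown | cooking
  3   | coffee | chef | dog | white | painting
  4   | soda | nurse | hamster | gray | gardening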